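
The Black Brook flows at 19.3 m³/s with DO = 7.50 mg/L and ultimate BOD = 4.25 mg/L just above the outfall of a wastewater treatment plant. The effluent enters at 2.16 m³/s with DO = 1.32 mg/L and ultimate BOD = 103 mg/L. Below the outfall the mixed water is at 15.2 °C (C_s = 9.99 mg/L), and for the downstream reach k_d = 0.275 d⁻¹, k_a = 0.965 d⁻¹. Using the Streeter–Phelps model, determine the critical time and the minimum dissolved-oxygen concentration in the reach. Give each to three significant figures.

Mixed DO = (19.3×7.50 + 2.16×1.32)/(19.3+2.16) = 147.6/21.46 = 6.878 mg/L.
Mixed L₀ = (19.3×4.25 + 2.16×103)/(21.46) = 304.5/21.46 = 14.19 mg/L.
Initial deficit D₀ = C_s − DO₀ = 9.99 − 6.878 = 3.112 mg/L.
t_c = (1/0.6900) ln[(0.965/0.275)(1 − 3.112×0.6900/(0.275×14.19))] = 1.449 × ln(1.578) = 0.6611 d.
D_c = (0.275/0.965) × 14.19 × e^(−0.275×0.6611) = 0.2850 × 14.19 × 0.8338 = 3.371 mg/L.
Minimum DO = 9.99 − 3.371 = 6.619 mg/L.

t_c ≈ 0.661 d; minimum DO ≈ 6.62 mg/L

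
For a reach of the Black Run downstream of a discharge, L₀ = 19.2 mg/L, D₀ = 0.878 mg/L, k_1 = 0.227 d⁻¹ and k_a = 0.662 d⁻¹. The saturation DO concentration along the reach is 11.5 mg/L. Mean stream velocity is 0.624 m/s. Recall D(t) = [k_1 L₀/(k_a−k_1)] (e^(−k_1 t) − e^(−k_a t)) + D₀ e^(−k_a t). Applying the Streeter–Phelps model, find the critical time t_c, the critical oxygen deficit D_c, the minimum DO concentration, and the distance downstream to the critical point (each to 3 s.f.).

t_c ≈ 2.25 d; D_c ≈ 3.95 mg/L; min DO ≈ 7.55 mg/L; x_c ≈ 121 km

t_c = [1/(k_a−k_1)] ln[(k_a/k_1)(1 − D₀(k_a−k_1)/(k_1 L₀))]
= [1/(0.662−0.227)] ln[(0.662/0.227)(1 − 0.878×0.4350/(0.227×19.2))]
= (1/0.4350) ln[2.916 × 0.9124] = 2.299 × ln(2.661) = 2.299 × 0.9786 = 2.250 d.
D_c = (k_1/k_a) L₀ e^(−k_1 t_c) = (0.227/0.662) × 19.2 × e^(−0.227×2.250) = 0.3429 × 19.2 × 0.6001 = 3.951 mg/L.
Minimum DO = C_s − D_c = 11.5 − 3.951 = 7.549 mg/L.
x_c = v t_c = 0.624 m/s × 2.250 d × 86400 s/d = 121300 m ≈ 121 km.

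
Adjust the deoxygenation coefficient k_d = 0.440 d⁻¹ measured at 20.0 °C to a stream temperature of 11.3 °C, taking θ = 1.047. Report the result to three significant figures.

k_d(T₂) = k_d(T₁) · θ^(T₂−T₁) = 0.440 × 1.047^(11.3−20.0)
= 0.440 × 1.047^-8.70 = 0.440 × 0.6706 = 0.2951 d⁻¹.

k_d ≈ 0.295 d⁻¹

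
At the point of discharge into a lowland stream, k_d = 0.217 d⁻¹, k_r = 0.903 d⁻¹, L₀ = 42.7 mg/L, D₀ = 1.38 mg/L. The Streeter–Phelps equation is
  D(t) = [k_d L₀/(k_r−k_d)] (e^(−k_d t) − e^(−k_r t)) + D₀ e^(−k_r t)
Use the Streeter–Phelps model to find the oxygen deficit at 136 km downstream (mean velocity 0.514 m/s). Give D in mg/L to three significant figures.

D ≈ 6.19 mg/L

Travel time t = x/v = 136 km / (0.514 m/s) = 136000 m / 0.514 m/s = 264600 s = 3.062 d.
k_d L₀/(k_r−k_d) = 0.217×42.7/(0.903−0.217) = 9.266/0.6860 = 13.51 mg/L.
e^(−k_d t) = e^(−0.217×3.062) = 0.5145; e^(−k_r t) = e^(−0.903×3.062) = 0.06295.
D = 13.51 × (0.5145 − 0.06295) + 1.38 × 0.06295 = 6.099 + 0.08688 = 6.186 mg/L.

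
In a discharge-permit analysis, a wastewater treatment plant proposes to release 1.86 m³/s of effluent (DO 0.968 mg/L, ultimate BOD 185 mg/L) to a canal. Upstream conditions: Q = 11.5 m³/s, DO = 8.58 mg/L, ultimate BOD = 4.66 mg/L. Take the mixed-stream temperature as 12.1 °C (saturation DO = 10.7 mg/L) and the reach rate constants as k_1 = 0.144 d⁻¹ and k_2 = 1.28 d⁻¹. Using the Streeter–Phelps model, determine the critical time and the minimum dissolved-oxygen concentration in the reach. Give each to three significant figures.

Mixed DO = (11.5×8.58 + 1.86×0.968)/(11.5+1.86) = 100.5/13.36 = 7.520 mg/L.
Mixed L₀ = (11.5×4.66 + 1.86×185)/(13.36) = 397.7/13.36 = 29.77 mg/L.
Initial deficit D₀ = C_s − DO₀ = 10.7 − 7.520 = 3.180 mg/L.
t_c = (1/1.136) ln[(1.28/0.144)(1 − 3.180×1.136/(0.144×29.77))] = 0.8803 × ln(1.398) = 0.2951 d.
D_c = (0.144/1.28) × 29.77 × e^(−0.144×0.2951) = 0.1125 × 29.77 × 0.9584 = 3.209 mg/L.
Minimum DO = 10.7 − 3.209 = 7.491 mg/L.

t_c ≈ 0.295 d; minimum DO ≈ 7.49 mg/L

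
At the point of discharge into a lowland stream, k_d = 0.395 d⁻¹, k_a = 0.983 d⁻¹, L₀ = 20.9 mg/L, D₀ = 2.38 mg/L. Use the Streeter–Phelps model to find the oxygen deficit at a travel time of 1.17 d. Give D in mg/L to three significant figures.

k_d L₀/(k_a−k_d) = 0.395×20.9/(0.983−0.395) = 8.255/0.5880 = 14.04 mg/L.
e^(−k_d t) = e^(−0.395×1.170) = 0.6299; e^(−k_a t) = e^(−0.983×1.170) = 0.3166.
D = 14.04 × (0.6299 − 0.3166) + 2.38 × 0.3166 = 4.399 + 0.7535 = 5.153 mg/L.

D ≈ 5.15 mg/L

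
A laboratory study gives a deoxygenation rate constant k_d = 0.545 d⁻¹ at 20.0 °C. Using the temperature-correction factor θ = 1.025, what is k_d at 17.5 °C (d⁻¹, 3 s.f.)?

k_d ≈ 0.512 d⁻¹

k_d(T₂) = k_d(T₁) · θ^(T₂−T₁) = 0.545 × 1.025^(17.5−20.0)
= 0.545 × 1.025^-2.50 = 0.545 × 0.9401 = 0.5124 d⁻¹.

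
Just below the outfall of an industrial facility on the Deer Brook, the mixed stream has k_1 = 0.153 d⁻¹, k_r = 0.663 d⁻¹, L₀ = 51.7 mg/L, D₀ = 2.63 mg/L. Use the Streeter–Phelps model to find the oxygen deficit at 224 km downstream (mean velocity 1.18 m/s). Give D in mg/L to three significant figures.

D ≈ 8.08 mg/L

Travel time t = x/v = 224 km / (1.18 m/s) = 224000 m / 1.18 m/s = 189800 s = 2.197 d.
k_1 L₀/(k_r−k_1) = 0.153×51.7/(0.663−0.153) = 7.910/0.5100 = 15.51 mg/L.
e^(−k_1 t) = e^(−0.153×2.197) = 0.7145; e^(−k_r t) = e^(−0.663×2.197) = 0.2330.
D = 15.51 × (0.7145 − 0.2330) + 2.63 × 0.2330 = 7.468 + 0.6128 = 8.081 mg/L.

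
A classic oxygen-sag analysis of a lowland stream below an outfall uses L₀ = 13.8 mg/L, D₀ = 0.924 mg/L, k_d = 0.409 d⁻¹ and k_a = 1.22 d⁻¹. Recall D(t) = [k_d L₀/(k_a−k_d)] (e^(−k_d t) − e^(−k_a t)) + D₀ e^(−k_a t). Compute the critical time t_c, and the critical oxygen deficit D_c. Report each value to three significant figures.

t_c = [1/(k_a−k_d)] ln[(k_a/k_d)(1 − D₀(k_a−k_d)/(k_d L₀))]
= [1/(1.22−0.409)] ln[(1.22/0.409)(1 − 0.924×0.8110/(0.409×13.8))]
= (1/0.8110) ln[2.983 × 0.8672] = 1.233 × ln(2.587) = 1.233 × 0.9504 = 1.172 d.
L(t_c) = L₀ e^(−k_d t_c) = 13.8 × 0.6192 = 8.545 mg/L, and at the critical point k_a D_c = k_d L, so D_c = (0.409/1.22) × 8.545 = 2.865 mg/L.

t_c ≈ 1.17 d; D_c ≈ 2.86 mg/L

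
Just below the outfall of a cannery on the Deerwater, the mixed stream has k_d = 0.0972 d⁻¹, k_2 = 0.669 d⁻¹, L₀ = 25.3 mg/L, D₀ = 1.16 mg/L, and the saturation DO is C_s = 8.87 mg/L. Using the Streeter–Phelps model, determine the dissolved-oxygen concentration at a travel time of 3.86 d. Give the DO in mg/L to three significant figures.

k_d L₀/(k_2−k_d) = 0.0972×25.3/(0.669−0.0972) = 2.459/0.5718 = 4.301 mg/L.
e^(−k_d t) = e^(−0.0972×3.860) = 0.6872; e^(−k_2 t) = e^(−0.669×3.860) = 0.07560.
D = 4.301 × (0.6872 − 0.07560) + 1.16 × 0.07560 = 2.630 + 0.08769 = 2.718 mg/L.
DO = C_s − D = 8.87 − 2.718 = 6.152 mg/L.

DO ≈ 6.15 mg/L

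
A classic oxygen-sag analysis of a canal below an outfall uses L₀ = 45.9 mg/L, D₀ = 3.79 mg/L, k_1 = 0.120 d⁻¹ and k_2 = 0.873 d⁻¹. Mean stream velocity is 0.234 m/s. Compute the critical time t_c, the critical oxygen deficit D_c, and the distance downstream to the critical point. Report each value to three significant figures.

t_c ≈ 1.67 d; D_c ≈ 5.17 mg/L; x_c ≈ 33.7 km

With k_2/k_1 = 7.275 and 1 − D₀(k_2−k_1)/(k_1 L₀) = 0.4819,
t_c = ln(7.275 × 0.4819) / (0.873 − 0.120) = ln(3.506) / 0.7530 = 1.254/0.7530 = 1.666 d.
L(t_c) = L₀ e^(−k_1 t_c) = 45.9 × 0.8188 = 37.58 mg/L, and at the critical point k_2 D_c = k_1 L, so D_c = (0.120/0.873) × 37.58 = 5.166 mg/L.
x_c = v t_c = 0.234 m/s × 1.666 d × 86400 s/d = 33680 m ≈ 33.7 km.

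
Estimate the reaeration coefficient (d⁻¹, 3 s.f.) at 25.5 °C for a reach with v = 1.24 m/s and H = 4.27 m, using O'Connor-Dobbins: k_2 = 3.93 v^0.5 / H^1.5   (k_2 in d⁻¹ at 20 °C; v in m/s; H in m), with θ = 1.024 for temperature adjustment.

k_2(20) = 3.93 × 1.24^0.5 / 4.27^1.5 = 3.93 × 1.114 / 8.824 = 0.4960 d⁻¹.
k_2(25.5) = 0.4960 × 1.024^(25.5−20) = 0.4960 × 1.139 = 0.5651 d⁻¹.

k_2 ≈ 0.565 d⁻¹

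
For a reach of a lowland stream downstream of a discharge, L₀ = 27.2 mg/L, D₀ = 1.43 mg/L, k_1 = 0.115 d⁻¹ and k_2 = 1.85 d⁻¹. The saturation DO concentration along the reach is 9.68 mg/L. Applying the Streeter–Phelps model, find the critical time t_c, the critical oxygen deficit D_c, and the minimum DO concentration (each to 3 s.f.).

t_c ≈ 0.693 d; D_c ≈ 1.56 mg/L; min DO ≈ 8.12 mg/L

At the critical point dD/dt = 0, so k_1 L₀ e^(−k_1 t) = k_2 D. Substituting D(t) from the Streeter–Phelps equation and solving for t gives
t_c = ln[(k_2/k_1)(1 − D₀(k_2−k_1)/(k_1 L₀))] / (k_2−k_1).
Here k_2−k_1 = 1.735 d⁻¹ and 1 − D₀(k_2−k_1)/(k_1 L₀) = 1 − 1.43×1.735/(0.115×27.2) = 0.2068, so
t_c = ln(16.09 × 0.2068) / 1.735 = 1.202 / 1.735 = 0.6929 d.
L(t_c) = L₀ e^(−k_1 t_c) = 27.2 × 0.9234 = 25.12 mg/L, and at the critical point k_2 D_c = k_1 L, so D_c = (0.115/1.85) × 25.12 = 1.561 mg/L.
Minimum DO = C_s − D_c = 9.68 − 1.561 = 8.119 mg/L.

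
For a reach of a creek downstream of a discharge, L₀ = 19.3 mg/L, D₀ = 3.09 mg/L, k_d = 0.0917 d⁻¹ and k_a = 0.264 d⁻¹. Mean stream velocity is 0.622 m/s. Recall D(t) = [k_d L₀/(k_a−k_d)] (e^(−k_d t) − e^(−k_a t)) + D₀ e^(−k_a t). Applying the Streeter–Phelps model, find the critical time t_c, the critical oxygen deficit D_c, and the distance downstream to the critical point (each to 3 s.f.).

With k_a/k_d = 2.879 and 1 − D₀(k_a−k_d)/(k_d L₀) = 0.6992,
t_c = ln(2.879 × 0.6992) / (0.264 − 0.0917) = ln(2.013) / 0.1723 = 0.6996/0.1723 = 4.060 d.
L(t_c) = L₀ e^(−k_d t_c) = 19.3 × 0.6891 = 13.30 mg/L, and at the critical point k_a D_c = k_d L, so D_c = (0.0917/0.264) × 13.30 = 4.620 mg/L.
x_c = v t_c = 0.622 m/s × 4.060 d × 86400 s/d = 218200 m ≈ 218 km.

t_c ≈ 4.06 d; D_c ≈ 4.62 mg/L; x_c ≈ 218 km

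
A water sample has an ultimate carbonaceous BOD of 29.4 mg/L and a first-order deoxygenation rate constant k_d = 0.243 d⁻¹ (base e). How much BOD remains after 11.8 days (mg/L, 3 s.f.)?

L_t = L₀ e^(−k_d t) = 29.4 × e^(−0.243×11.8) = 29.4 × 0.05685 = 1.671 mg/L.

L ≈ 1.67 mg/L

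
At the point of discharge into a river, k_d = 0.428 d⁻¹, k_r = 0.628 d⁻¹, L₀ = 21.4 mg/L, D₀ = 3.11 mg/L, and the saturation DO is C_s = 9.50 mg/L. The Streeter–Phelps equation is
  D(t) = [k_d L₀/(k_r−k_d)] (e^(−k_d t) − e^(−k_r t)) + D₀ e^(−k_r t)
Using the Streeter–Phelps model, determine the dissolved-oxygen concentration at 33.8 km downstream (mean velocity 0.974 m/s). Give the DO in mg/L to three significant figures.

DO ≈ 4.11 mg/L

Travel time t = x/v = 33.8 km / (0.974 m/s) = 33800 m / 0.974 m/s = 34700 s = 0.4016 d.
k_d L₀/(k_r−k_d) = 0.428×21.4/(0.628−0.428) = 9.159/0.2000 = 45.80 mg/L.
e^(−k_d t) = e^(−0.428×0.4016) = 0.8421; e^(−k_r t) = e^(−0.628×0.4016) = 0.7771.
D = 45.80 × (0.8421 − 0.7771) + 3.11 × 0.7771 = 2.977 + 2.417 = 5.393 mg/L.
DO = C_s − D = 9.50 − 5.393 = 4.107 mg/L.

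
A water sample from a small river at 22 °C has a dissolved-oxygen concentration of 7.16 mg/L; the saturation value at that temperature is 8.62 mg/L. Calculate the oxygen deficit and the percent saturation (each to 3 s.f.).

D = C_s − C = 8.62 − 7.16 = 1.46 mg/L.
% saturation = 7.16/8.62 × 100 = 83.1 %.

D ≈ 1.46 mg/L; 83.1 % saturation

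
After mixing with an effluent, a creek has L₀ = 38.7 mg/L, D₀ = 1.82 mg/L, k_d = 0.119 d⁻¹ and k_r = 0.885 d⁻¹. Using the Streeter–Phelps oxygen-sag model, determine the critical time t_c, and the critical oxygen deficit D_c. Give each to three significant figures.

t_c ≈ 2.15 d; D_c ≈ 4.03 mg/L

t_c = [1/(k_r−k_d)] ln[(k_r/k_d)(1 − D₀(k_r−k_d)/(k_d L₀))]
= [1/(0.885−0.119)] ln[(0.885/0.119)(1 − 1.82×0.7660/(0.119×38.7))]
= (1/0.7660) ln[7.437 × 0.6973] = 1.305 × ln(5.186) = 1.305 × 1.646 = 2.149 d.
L(t_c) = L₀ e^(−k_d t_c) = 38.7 × 0.7744 = 29.97 mg/L, and at the critical point k_r D_c = k_d L, so D_c = (0.119/0.885) × 29.97 = 4.030 mg/L.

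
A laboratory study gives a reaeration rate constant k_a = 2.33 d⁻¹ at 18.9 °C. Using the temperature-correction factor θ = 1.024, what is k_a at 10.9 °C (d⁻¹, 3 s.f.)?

k_a(T₂) = k_a(T₁) · θ^(T₂−T₁) = 2.33 × 1.024^(10.9−18.9)
= 2.33 × 1.024^-8.00 = 2.33 × 0.8272 = 1.927 d⁻¹.

k_a ≈ 1.93 d⁻¹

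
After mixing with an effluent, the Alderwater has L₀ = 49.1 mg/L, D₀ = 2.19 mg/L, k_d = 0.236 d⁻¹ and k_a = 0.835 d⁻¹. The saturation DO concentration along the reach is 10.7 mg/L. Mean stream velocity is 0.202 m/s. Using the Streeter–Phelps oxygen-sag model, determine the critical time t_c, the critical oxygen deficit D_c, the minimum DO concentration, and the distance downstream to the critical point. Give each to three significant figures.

At the critical point dD/dt = 0, so k_d L₀ e^(−k_d t) = k_a D. Substituting D(t) from the Streeter–Phelps equation and solving for t gives
t_c = ln[(k_a/k_d)(1 − D₀(k_a−k_d)/(k_d L₀))] / (k_a−k_d).
Here k_a−k_d = 0.5990 d⁻¹ and 1 − D₀(k_a−k_d)/(k_d L₀) = 1 − 2.19×0.5990/(0.236×49.1) = 0.8868, so
t_c = ln(3.538 × 0.8868) / 0.5990 = 1.143 / 0.5990 = 1.909 d.
L(t_c) = L₀ e^(−k_d t_c) = 49.1 × 0.6373 = 31.29 mg/L, and at the critical point k_a D_c = k_d L, so D_c = (0.236/0.835) × 31.29 = 8.844 mg/L.
Minimum DO = C_s − D_c = 10.7 − 8.844 = 1.856 mg/L.
x_c = v t_c = 0.202 m/s × 1.909 d × 86400 s/d = 33320 m ≈ 33.3 km.

t_c ≈ 1.91 d; D_c ≈ 8.84 mg/L; min DO ≈ 1.86 mg/L; x_c ≈ 33.3 km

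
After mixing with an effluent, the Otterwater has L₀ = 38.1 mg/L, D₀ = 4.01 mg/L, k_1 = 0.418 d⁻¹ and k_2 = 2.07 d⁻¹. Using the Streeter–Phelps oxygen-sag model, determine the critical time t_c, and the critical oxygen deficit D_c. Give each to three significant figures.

t_c ≈ 0.643 d; D_c ≈ 5.88 mg/L

With k_2/k_1 = 4.952 and 1 − D₀(k_2−k_1)/(k_1 L₀) = 0.5840,
t_c = ln(4.952 × 0.5840) / (2.07 − 0.418) = ln(2.892) / 1.652 = 1.062/1.652 = 0.6429 d.
L(t_c) = L₀ e^(−k_1 t_c) = 38.1 × 0.7644 = 29.12 mg/L, and at the critical point k_2 D_c = k_1 L, so D_c = (0.418/2.07) × 29.12 = 5.881 mg/L.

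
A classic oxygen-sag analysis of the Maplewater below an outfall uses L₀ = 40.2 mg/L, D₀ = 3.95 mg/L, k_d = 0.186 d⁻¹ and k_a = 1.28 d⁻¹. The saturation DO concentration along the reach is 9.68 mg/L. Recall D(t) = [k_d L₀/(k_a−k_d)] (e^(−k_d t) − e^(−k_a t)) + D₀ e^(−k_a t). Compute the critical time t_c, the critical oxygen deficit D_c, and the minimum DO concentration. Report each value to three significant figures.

t_c ≈ 0.975 d; D_c ≈ 4.87 mg/L; min DO ≈ 4.81 mg/L

At the critical point dD/dt = 0, so k_d L₀ e^(−k_d t) = k_a D. Substituting D(t) from the Streeter–Phelps equation and solving for t gives
t_c = ln[(k_a/k_d)(1 − D₀(k_a−k_d)/(k_d L₀))] / (k_a−k_d).
Here k_a−k_d = 1.094 d⁻¹ and 1 − D₀(k_a−k_d)/(k_d L₀) = 1 − 3.95×1.094/(0.186×40.2) = 0.4221, so
t_c = ln(6.882 × 0.4221) / 1.094 = 1.066 / 1.094 = 0.9747 d.
D_c = (k_d/k_a) L₀ e^(−k_d t_c) = (0.186/1.28) × 40.2 × e^(−0.186×0.9747) = 0.1453 × 40.2 × 0.8342 = 4.873 mg/L.
Minimum DO = C_s − D_c = 9.68 − 4.873 = 4.807 mg/L.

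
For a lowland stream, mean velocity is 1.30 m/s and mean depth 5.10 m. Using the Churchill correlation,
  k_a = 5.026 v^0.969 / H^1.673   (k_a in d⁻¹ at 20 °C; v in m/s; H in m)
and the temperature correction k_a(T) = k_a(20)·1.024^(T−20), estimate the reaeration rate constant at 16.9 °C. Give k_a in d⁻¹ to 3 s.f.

k_a(20) = 5.026 × 1.30^0.969 / 5.10^1.673 = 5.026 × 1.289 / 15.27 = 0.4245 d⁻¹.
k_a(16.9) = 0.4245 × 1.024^(16.9−20) = 0.4245 × 0.9291 = 0.3944 d⁻¹.

k_a ≈ 0.394 d⁻¹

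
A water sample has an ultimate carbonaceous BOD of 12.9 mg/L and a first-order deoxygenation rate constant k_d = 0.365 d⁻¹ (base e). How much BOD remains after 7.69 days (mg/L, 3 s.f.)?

L ≈ 0.779 mg/L

L_t = L₀ e^(−k_d t) = 12.9 × e^(−0.365×7.69) = 12.9 × 0.06039 = 0.7791 mg/L.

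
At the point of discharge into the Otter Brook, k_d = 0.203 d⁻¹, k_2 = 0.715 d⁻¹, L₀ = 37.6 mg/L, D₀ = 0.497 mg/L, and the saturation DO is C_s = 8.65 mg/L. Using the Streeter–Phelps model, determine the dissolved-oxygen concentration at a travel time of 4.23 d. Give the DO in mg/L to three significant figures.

k_d L₀/(k_2−k_d) = 0.203×37.6/(0.715−0.203) = 7.633/0.5120 = 14.91 mg/L.
e^(−k_d t) = e^(−0.203×4.230) = 0.4237; e^(−k_2 t) = e^(−0.715×4.230) = 0.04858.
D = 14.91 × (0.4237 − 0.04858) + 0.497 × 0.04858 = 5.592 + 0.02415 = 5.617 mg/L.
DO = C_s − D = 8.65 − 5.617 = 3.033 mg/L.

DO ≈ 3.03 mg/L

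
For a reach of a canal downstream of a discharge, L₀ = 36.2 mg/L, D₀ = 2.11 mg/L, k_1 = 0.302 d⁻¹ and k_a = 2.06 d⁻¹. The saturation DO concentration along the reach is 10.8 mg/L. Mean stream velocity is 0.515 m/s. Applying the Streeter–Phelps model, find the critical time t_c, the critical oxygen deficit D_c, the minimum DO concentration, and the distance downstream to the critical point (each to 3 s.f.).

t_c ≈ 0.856 d; D_c ≈ 4.10 mg/L; min DO ≈ 6.70 mg/L; x_c ≈ 38.1 km

t_c = [1/(k_a−k_1)] ln[(k_a/k_1)(1 − D₀(k_a−k_1)/(k_1 L₀))]
= [1/(2.06−0.302)] ln[(2.06/0.302)(1 − 2.11×1.758/(0.302×36.2))]
= (1/1.758) ln[6.821 × 0.6607] = 0.5688 × ln(4.507) = 0.5688 × 1.506 = 0.8564 d.
L(t_c) = L₀ e^(−k_1 t_c) = 36.2 × 0.7721 = 27.95 mg/L, and at the critical point k_a D_c = k_1 L, so D_c = (0.302/2.06) × 27.95 = 4.098 mg/L.
Minimum DO = C_s − D_c = 10.8 − 4.098 = 6.702 mg/L.
x_c = v t_c = 0.515 m/s × 0.8564 d × 86400 s/d = 38110 m ≈ 38.1 km.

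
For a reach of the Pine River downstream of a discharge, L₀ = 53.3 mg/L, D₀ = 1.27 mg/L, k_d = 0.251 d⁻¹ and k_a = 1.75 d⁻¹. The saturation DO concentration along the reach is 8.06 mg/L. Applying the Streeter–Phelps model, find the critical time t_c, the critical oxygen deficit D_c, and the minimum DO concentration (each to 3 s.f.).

t_c ≈ 1.19 d; D_c ≈ 5.67 mg/L; min DO ≈ 2.39 mg/L

t_c = [1/(k_a−k_d)] ln[(k_a/k_d)(1 − D₀(k_a−k_d)/(k_d L₀))]
= [1/(1.75−0.251)] ln[(1.75/0.251)(1 − 1.27×1.499/(0.251×53.3))]
= (1/1.499) ln[6.972 × 0.8577] = 0.6671 × ln(5.980) = 0.6671 × 1.788 = 1.193 d.
L(t_c) = L₀ e^(−k_d t_c) = 53.3 × 0.7412 = 39.51 mg/L, and at the critical point k_a D_c = k_d L, so D_c = (0.251/1.75) × 39.51 = 5.666 mg/L.
Minimum DO = C_s − D_c = 8.06 − 5.666 = 2.394 mg/L.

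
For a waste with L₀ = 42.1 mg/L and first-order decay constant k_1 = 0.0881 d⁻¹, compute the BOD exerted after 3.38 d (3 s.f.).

y ≈ 10.8 mg/L

y_t = L₀(1 − e^(−k_1 t)) = 42.1 × (1 − e^(−0.0881×3.38))
= 42.1 × (1 − 0.7425) = 42.1 × 0.2575 = 10.84 mg/L.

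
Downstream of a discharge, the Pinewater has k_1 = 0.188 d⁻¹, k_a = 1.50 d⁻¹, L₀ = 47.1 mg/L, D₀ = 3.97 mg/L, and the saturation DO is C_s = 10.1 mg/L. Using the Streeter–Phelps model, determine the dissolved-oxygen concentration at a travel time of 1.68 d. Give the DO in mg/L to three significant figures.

DO ≈ 5.40 mg/L

k_1 L₀/(k_a−k_1) = 0.188×47.1/(1.50−0.188) = 8.855/1.312 = 6.749 mg/L.
e^(−k_1 t) = e^(−0.188×1.680) = 0.7292; e^(−k_a t) = e^(−1.50×1.680) = 0.08046.
D = 6.749 × (0.7292 − 0.08046) + 3.97 × 0.08046 = 4.378 + 0.3194 = 4.698 mg/L.
DO = C_s − D = 10.1 − 4.698 = 5.402 mg/L.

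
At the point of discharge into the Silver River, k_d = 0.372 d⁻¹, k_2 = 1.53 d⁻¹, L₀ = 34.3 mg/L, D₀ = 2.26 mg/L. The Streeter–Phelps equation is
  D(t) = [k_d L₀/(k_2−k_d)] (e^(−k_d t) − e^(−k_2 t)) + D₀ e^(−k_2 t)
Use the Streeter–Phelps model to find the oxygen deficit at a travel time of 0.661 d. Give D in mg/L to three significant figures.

D ≈ 5.43 mg/L

k_d L₀/(k_2−k_d) = 0.372×34.3/(1.53−0.372) = 12.76/1.158 = 11.02 mg/L.
e^(−k_d t) = e^(−0.372×0.6610) = 0.7820; e^(−k_2 t) = e^(−1.53×0.6610) = 0.3637.
D = 11.02 × (0.7820 − 0.3637) + 2.26 × 0.3637 = 4.609 + 0.8220 = 5.431 mg/L.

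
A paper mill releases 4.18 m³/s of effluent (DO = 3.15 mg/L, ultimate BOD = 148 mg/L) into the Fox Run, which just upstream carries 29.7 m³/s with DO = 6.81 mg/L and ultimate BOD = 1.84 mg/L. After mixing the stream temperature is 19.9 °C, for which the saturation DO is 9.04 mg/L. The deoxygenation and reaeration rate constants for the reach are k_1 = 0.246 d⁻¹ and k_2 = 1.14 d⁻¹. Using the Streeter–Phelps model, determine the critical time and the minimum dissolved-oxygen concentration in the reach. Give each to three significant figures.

t_c ≈ 0.961 d; minimum DO ≈ 5.65 mg/L

Mixed DO = (29.7×6.81 + 4.18×3.15)/(29.7+4.18) = 215.4/33.88 = 6.358 mg/L.
Mixed L₀ = (29.7×1.84 + 4.18×148)/(33.88) = 673.3/33.88 = 19.87 mg/L.
Initial deficit D₀ = C_s − DO₀ = 9.04 − 6.358 = 2.682 mg/L.
t_c = (1/0.8940) ln[(1.14/0.246)(1 − 2.682×0.8940/(0.246×19.87))] = 1.119 × ln(2.362) = 0.9613 d.
D_c = (0.246/1.14) × 19.87 × e^(−0.246×0.9613) = 0.2158 × 19.87 × 0.7894 = 3.385 mg/L.
Minimum DO = 9.04 − 3.385 = 5.655 mg/L.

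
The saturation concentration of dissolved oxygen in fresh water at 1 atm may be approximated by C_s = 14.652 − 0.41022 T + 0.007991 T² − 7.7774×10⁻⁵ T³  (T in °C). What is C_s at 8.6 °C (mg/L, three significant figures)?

C_s = 14.652 − 0.41022×8.6 + 0.007991×8.6² − 7.7774×10⁻⁵×8.6³ = 11.67 mg/L.

C_s ≈ 11.7 mg/L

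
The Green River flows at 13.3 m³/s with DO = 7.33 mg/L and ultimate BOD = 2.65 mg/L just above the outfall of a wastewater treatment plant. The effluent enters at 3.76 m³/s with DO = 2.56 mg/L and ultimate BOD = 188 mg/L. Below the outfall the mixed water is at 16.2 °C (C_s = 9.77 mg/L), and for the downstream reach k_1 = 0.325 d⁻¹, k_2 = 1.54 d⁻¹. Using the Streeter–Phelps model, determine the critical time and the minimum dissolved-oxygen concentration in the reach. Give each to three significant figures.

t_c ≈ 0.987 d; minimum DO ≈ 3.11 mg/L

Mixed DO = (13.3×7.33 + 3.76×2.56)/(13.3+3.76) = 107.1/17.06 = 6.279 mg/L.
Mixed L₀ = (13.3×2.65 + 3.76×188)/(17.06) = 742.1/17.06 = 43.50 mg/L.
Initial deficit D₀ = C_s − DO₀ = 9.77 − 6.279 = 3.491 mg/L.
t_c = (1/1.215) ln[(1.54/0.325)(1 − 3.491×1.215/(0.325×43.50))] = 0.8230 × ln(3.317) = 0.9868 d.
D_c = (0.325/1.54) × 43.50 × e^(−0.325×0.9868) = 0.2110 × 43.50 × 0.7256 = 6.662 mg/L.
Minimum DO = 9.77 − 6.662 = 3.108 mg/L.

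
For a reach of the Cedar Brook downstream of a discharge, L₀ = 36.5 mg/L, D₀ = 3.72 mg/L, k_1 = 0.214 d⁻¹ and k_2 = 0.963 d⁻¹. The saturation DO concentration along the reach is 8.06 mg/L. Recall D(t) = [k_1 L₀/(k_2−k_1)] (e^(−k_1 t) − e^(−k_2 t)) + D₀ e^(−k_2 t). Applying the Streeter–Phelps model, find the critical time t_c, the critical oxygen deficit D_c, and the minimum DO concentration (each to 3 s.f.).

t_c ≈ 1.42 d; D_c ≈ 5.99 mg/L; min DO ≈ 2.07 mg/L

At the critical point dD/dt = 0, so k_1 L₀ e^(−k_1 t) = k_2 D. Substituting D(t) from the Streeter–Phelps equation and solving for t gives
t_c = ln[(k_2/k_1)(1 − D₀(k_2−k_1)/(k_1 L₀))] / (k_2−k_1).
Here k_2−k_1 = 0.7490 d⁻¹ and 1 − D₀(k_2−k_1)/(k_1 L₀) = 1 − 3.72×0.7490/(0.214×36.5) = 0.6433, so
t_c = ln(4.500 × 0.6433) / 0.7490 = 1.063 / 0.7490 = 1.419 d.
L(t_c) = L₀ e^(−k_1 t_c) = 36.5 × 0.7381 = 26.94 mg/L, and at the critical point k_2 D_c = k_1 L, so D_c = (0.214/0.963) × 26.94 = 5.987 mg/L.
Minimum DO = C_s − D_c = 8.06 − 5.987 = 2.073 mg/L.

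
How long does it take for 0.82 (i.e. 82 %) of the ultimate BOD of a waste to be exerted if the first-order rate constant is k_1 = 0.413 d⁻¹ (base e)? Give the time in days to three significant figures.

t ≈ 4.15 d

y/L₀ = 1 − e^(−k_1 t) = 0.82 ⇒ e^(−k_1 t) = 0.180
t = −ln(0.180) / 0.413 = 1.715 / 0.413 = 4.152 d.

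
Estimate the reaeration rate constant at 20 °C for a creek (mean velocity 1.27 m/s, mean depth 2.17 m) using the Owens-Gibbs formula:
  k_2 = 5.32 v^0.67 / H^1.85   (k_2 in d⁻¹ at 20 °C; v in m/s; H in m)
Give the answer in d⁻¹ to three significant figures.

k_2 = 5.32 × 1.27^0.67 / 2.17^1.85 = 5.32 × 1.174 / 4.192 = 1.489 d⁻¹.

k_2 ≈ 1.49 d⁻¹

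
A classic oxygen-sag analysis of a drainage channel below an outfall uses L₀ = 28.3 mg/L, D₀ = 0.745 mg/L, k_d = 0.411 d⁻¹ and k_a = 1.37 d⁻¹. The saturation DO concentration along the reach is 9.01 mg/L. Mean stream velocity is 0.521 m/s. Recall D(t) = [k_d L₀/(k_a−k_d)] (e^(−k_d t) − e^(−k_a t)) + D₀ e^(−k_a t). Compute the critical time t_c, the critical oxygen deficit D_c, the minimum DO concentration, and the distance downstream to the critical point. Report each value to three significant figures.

t_c ≈ 1.19 d; D_c ≈ 5.21 mg/L; min DO ≈ 3.80 mg/L; x_c ≈ 53.5 km

At the critical point dD/dt = 0, so k_d L₀ e^(−k_d t) = k_a D. Substituting D(t) from the Streeter–Phelps equation and solving for t gives
t_c = ln[(k_a/k_d)(1 − D₀(k_a−k_d)/(k_d L₀))] / (k_a−k_d).
Here k_a−k_d = 0.9590 d⁻¹ and 1 − D₀(k_a−k_d)/(k_d L₀) = 1 − 0.745×0.9590/(0.411×28.3) = 0.9386, so
t_c = ln(3.333 × 0.9386) / 0.9590 = 1.141 / 0.9590 = 1.189 d.
D_c = (k_d/k_a) L₀ e^(−k_d t_c) = (0.411/1.37) × 28.3 × e^(−0.411×1.189) = 0.3000 × 28.3 × 0.6133 = 5.207 mg/L.
Minimum DO = C_s − D_c = 9.01 − 5.207 = 3.803 mg/L.
x_c = v t_c = 0.521 m/s × 1.189 d × 86400 s/d = 53540 m ≈ 53.5 km.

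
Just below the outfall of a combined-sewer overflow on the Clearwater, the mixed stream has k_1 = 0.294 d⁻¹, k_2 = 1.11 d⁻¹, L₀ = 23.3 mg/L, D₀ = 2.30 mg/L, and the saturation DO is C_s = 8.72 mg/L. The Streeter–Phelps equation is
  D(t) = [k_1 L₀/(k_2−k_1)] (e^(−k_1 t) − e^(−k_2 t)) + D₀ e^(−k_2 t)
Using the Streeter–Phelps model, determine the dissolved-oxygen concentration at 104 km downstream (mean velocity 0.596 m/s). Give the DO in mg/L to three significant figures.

DO ≈ 4.73 mg/L

Travel time t = x/v = 104 km / (0.596 m/s) = 104000 m / 0.596 m/s = 174500 s = 2.020 d.
k_1 L₀/(k_2−k_1) = 0.294×23.3/(1.11−0.294) = 6.850/0.8160 = 8.395 mg/L.
e^(−k_1 t) = e^(−0.294×2.020) = 0.5522; e^(−k_2 t) = e^(−1.11×2.020) = 0.1063.
D = 8.395 × (0.5522 − 0.1063) + 2.30 × 0.1063 = 3.744 + 0.2444 = 3.988 mg/L.
DO = C_s − D = 8.72 − 3.988 = 4.732 mg/L.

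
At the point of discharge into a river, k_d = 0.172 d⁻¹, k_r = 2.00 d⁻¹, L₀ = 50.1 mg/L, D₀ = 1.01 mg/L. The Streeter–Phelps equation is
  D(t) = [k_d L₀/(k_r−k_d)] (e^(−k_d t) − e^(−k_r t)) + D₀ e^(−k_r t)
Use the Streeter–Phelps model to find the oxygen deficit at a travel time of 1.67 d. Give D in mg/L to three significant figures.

D ≈ 3.41 mg/L

k_d L₀/(k_r−k_d) = 0.172×50.1/(2.00−0.172) = 8.617/1.828 = 4.714 mg/L.
e^(−k_d t) = e^(−0.172×1.670) = 0.7503; e^(−k_r t) = e^(−2.00×1.670) = 0.03544.
D = 4.714 × (0.7503 − 0.03544) + 1.01 × 0.03544 = 3.370 + 0.03579 = 3.406 mg/L.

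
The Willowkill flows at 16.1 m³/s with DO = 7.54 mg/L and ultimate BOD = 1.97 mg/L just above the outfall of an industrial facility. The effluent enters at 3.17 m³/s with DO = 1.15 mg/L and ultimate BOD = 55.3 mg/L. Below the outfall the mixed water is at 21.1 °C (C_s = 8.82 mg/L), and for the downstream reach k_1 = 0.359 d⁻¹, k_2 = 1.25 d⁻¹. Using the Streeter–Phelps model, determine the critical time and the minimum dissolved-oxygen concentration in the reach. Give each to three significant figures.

t_c ≈ 0.532 d; minimum DO ≈ 6.27 mg/L

Mixed DO = (16.1×7.54 + 3.17×1.15)/(16.1+3.17) = 125.0/19.27 = 6.489 mg/L.
Mixed L₀ = (16.1×1.97 + 3.17×55.3)/(19.27) = 207.0/19.27 = 10.74 mg/L.
Initial deficit D₀ = C_s − DO₀ = 8.82 − 6.489 = 2.331 mg/L.
t_c = (1/0.8910) ln[(1.25/0.359)(1 − 2.331×0.8910/(0.359×10.74))] = 1.122 × ln(1.607) = 0.5322 d.
D_c = (0.359/1.25) × 10.74 × e^(−0.359×0.5322) = 0.2872 × 10.74 × 0.8261 = 2.549 mg/L.
Minimum DO = 8.82 − 2.549 = 6.271 mg/L.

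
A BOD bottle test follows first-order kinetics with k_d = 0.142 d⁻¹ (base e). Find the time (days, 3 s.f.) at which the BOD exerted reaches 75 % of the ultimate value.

t ≈ 9.76 d

y/L₀ = 1 − e^(−k_d t) = 0.75 ⇒ e^(−k_d t) = 0.250
t = −ln(0.250) / 0.142 = 1.386 / 0.142 = 9.763 d.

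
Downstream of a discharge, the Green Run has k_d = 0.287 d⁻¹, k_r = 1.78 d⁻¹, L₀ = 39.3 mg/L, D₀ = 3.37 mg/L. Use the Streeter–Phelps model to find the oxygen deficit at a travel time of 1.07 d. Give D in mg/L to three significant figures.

D ≈ 4.93 mg/L

k_d L₀/(k_r−k_d) = 0.287×39.3/(1.78−0.287) = 11.28/1.493 = 7.555 mg/L.
e^(−k_d t) = e^(−0.287×1.070) = 0.7356; e^(−k_r t) = e^(−1.78×1.070) = 0.1489.
D = 7.555 × (0.7356 − 0.1489) + 3.37 × 0.1489 = 4.432 + 0.5017 = 4.934 mg/L.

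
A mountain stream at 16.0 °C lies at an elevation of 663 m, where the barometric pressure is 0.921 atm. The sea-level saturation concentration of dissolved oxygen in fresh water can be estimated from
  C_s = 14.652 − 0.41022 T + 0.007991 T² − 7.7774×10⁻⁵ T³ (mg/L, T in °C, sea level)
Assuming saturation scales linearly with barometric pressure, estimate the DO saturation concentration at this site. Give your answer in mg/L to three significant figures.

At sea level: C_s = 14.652 − 0.41022×16.0 + 0.007991×16.0² − 7.7774×10⁻⁵×16.0³ = 9.816 mg/L.
Pressure correction: C_s' = 9.816 × 0.921 = 9.040 mg/L.

C_s ≈ 9.04 mg/L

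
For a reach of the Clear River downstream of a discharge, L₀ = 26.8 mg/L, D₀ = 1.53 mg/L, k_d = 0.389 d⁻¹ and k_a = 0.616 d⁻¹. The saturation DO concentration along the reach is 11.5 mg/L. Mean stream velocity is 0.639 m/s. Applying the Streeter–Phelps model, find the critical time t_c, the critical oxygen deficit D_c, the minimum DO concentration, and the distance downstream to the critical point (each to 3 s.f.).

t_c ≈ 1.88 d; D_c ≈ 8.16 mg/L; min DO ≈ 3.34 mg/L; x_c ≈ 104 km

With k_a/k_d = 1.584 and 1 − D₀(k_a−k_d)/(k_d L₀) = 0.9667,
t_c = ln(1.584 × 0.9667) / (0.616 − 0.389) = ln(1.531) / 0.2270 = 0.4258/0.2270 = 1.876 d.
D_c = (k_d/k_a) L₀ e^(−k_d t_c) = (0.389/0.616) × 26.8 × e^(−0.389×1.876) = 0.6315 × 26.8 × 0.4821 = 8.159 mg/L.
Minimum DO = C_s − D_c = 11.5 − 8.159 = 3.341 mg/L.
x_c = v t_c = 0.639 m/s × 1.876 d × 86400 s/d = 103600 m ≈ 104 km.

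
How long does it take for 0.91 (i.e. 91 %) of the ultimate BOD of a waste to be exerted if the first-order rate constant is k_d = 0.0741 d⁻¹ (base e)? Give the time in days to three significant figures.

y/L₀ = 1 − e^(−k_d t) = 0.91 ⇒ e^(−k_d t) = 0.0900
t = −ln(0.0900) / 0.0741 = 2.408 / 0.0741 = 32.50 d.

t ≈ 32.5 d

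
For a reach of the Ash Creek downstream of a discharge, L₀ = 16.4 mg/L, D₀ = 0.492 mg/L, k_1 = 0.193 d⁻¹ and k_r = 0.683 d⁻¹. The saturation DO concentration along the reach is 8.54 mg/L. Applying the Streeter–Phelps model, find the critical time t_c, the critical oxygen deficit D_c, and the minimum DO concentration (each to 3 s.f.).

At the critical point dD/dt = 0, so k_1 L₀ e^(−k_1 t) = k_r D. Substituting D(t) from the Streeter–Phelps equation and solving for t gives
t_c = ln[(k_r/k_1)(1 − D₀(k_r−k_1)/(k_1 L₀))] / (k_r−k_1).
Here k_r−k_1 = 0.4900 d⁻¹ and 1 − D₀(k_r−k_1)/(k_1 L₀) = 1 − 0.492×0.4900/(0.193×16.4) = 0.9238, so
t_c = ln(3.539 × 0.9238) / 0.4900 = 1.185 / 0.4900 = 2.418 d.
D_c = (k_1/k_r) L₀ e^(−k_1 t_c) = (0.193/0.683) × 16.4 × e^(−0.193×2.418) = 0.2826 × 16.4 × 0.6271 = 2.906 mg/L.
Minimum DO = C_s − D_c = 8.54 − 2.906 = 5.634 mg/L.

t_c ≈ 2.42 d; D_c ≈ 2.91 mg/L; min DO ≈ 5.63 mg/L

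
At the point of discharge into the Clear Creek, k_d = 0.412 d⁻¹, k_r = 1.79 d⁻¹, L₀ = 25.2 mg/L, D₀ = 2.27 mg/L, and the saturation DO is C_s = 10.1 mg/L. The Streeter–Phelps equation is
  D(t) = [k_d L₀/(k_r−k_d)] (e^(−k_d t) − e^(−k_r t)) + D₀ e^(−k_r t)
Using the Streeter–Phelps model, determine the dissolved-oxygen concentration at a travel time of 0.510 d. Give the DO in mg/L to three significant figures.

DO ≈ 6.11 mg/L

k_d L₀/(k_r−k_d) = 0.412×25.2/(1.79−0.412) = 10.38/1.378 = 7.534 mg/L.
e^(−k_d t) = e^(−0.412×0.5100) = 0.8105; e^(−k_r t) = e^(−1.79×0.5100) = 0.4014.
D = 7.534 × (0.8105 − 0.4014) + 2.27 × 0.4014 = 3.083 + 0.9111 = 3.994 mg/L.
DO = C_s − D = 10.1 − 3.994 = 6.106 mg/L.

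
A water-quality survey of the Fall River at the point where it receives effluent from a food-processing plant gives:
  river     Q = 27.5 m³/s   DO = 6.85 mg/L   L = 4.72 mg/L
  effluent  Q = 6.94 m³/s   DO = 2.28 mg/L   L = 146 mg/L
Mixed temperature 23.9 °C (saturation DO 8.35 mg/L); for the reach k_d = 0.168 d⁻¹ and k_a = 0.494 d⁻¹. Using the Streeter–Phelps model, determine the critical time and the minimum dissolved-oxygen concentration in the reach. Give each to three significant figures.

Mixed DO = (27.5×6.85 + 6.94×2.28)/(27.5+6.94) = 204.2/34.44 = 5.929 mg/L.
Mixed L₀ = (27.5×4.72 + 6.94×146)/(34.44) = 1143/34.44 = 33.19 mg/L.
Initial deficit D₀ = C_s − DO₀ = 8.35 − 5.929 = 2.421 mg/L.
t_c = (1/0.3260) ln[(0.494/0.168)(1 − 2.421×0.3260/(0.168×33.19))] = 3.067 × ln(2.524) = 2.840 d.
D_c = (0.168/0.494) × 33.19 × e^(−0.168×2.840) = 0.3401 × 33.19 × 0.6205 = 7.004 mg/L.
Minimum DO = 8.35 − 7.004 = 1.346 mg/L.

t_c ≈ 2.84 d; minimum DO ≈ 1.35 mg/L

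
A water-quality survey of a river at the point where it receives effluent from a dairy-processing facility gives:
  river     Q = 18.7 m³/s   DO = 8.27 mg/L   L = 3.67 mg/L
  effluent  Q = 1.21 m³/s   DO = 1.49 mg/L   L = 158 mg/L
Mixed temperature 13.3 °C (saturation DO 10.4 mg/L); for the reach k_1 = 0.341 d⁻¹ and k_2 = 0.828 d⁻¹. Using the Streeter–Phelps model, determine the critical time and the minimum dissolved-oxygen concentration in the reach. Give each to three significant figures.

Mixed DO = (18.7×8.27 + 1.21×1.49)/(18.7+1.21) = 156.5/19.91 = 7.858 mg/L.
Mixed L₀ = (18.7×3.67 + 1.21×158)/(19.91) = 259.8/19.91 = 13.05 mg/L.
Initial deficit D₀ = C_s − DO₀ = 10.4 − 7.858 = 2.542 mg/L.
t_c = (1/0.4870) ln[(0.828/0.341)(1 − 2.542×0.4870/(0.341×13.05))] = 2.053 × ln(1.753) = 1.152 d.
D_c = (0.341/0.828) × 13.05 × e^(−0.341×1.152) = 0.4118 × 13.05 × 0.6751 = 3.628 mg/L.
Minimum DO = 10.4 − 3.628 = 6.772 mg/L.

t_c ≈ 1.15 d; minimum DO ≈ 6.77 mg/L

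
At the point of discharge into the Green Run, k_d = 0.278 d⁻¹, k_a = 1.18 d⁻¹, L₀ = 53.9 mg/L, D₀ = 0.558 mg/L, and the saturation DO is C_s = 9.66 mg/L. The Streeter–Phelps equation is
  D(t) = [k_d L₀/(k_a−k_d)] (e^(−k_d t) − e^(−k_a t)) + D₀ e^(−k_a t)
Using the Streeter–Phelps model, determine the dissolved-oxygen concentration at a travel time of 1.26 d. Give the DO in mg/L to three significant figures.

DO ≈ 1.59 mg/L

k_d L₀/(k_a−k_d) = 0.278×53.9/(1.18−0.278) = 14.98/0.9020 = 16.61 mg/L.
e^(−k_d t) = e^(−0.278×1.260) = 0.7045; e^(−k_a t) = e^(−1.18×1.260) = 0.2261.
D = 16.61 × (0.7045 − 0.2261) + 0.558 × 0.2261 = 7.947 + 0.1262 = 8.073 mg/L.
DO = C_s − D = 9.66 − 8.073 = 1.587 mg/L.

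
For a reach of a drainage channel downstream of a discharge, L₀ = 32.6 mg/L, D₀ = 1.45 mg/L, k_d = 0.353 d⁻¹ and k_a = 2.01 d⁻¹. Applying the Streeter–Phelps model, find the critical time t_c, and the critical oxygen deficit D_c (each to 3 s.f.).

At the critical point dD/dt = 0, so k_d L₀ e^(−k_d t) = k_a D. Substituting D(t) from the Streeter–Phelps equation and solving for t gives
t_c = ln[(k_a/k_d)(1 − D₀(k_a−k_d)/(k_d L₀))] / (k_a−k_d).
Here k_a−k_d = 1.657 d⁻¹ and 1 − D₀(k_a−k_d)/(k_d L₀) = 1 − 1.45×1.657/(0.353×32.6) = 0.7912, so
t_c = ln(5.694 × 0.7912) / 1.657 = 1.505 / 1.657 = 0.9084 d.
L(t_c) = L₀ e^(−k_d t_c) = 32.6 × 0.7257 = 23.66 mg/L, and at the critical point k_a D_c = k_d L, so D_c = (0.353/2.01) × 23.66 = 4.155 mg/L.

t_c ≈ 0.908 d; D_c ≈ 4.15 mg/L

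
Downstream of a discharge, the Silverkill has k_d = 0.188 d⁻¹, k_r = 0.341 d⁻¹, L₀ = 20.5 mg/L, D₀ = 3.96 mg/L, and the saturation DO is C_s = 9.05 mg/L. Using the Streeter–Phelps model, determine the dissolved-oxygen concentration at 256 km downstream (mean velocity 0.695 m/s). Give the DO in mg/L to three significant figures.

Travel time t = x/v = 256 km / (0.695 m/s) = 256000 m / 0.695 m/s = 368300 s = 4.263 d.
k_d L₀/(k_r−k_d) = 0.188×20.5/(0.341−0.188) = 3.854/0.1530 = 25.19 mg/L.
e^(−k_d t) = e^(−0.188×4.263) = 0.4487; e^(−k_r t) = e^(−0.341×4.263) = 0.2337.
D = 25.19 × (0.4487 − 0.2337) + 3.96 × 0.2337 = 5.415 + 0.9254 = 6.340 mg/L.
DO = C_s − D = 9.05 − 6.340 = 2.710 mg/L.

DO ≈ 2.71 mg/L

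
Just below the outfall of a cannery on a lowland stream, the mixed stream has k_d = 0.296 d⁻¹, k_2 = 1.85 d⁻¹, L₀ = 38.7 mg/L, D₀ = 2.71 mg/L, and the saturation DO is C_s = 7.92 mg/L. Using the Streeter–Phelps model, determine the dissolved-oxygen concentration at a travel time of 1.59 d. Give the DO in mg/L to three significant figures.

k_d L₀/(k_2−k_d) = 0.296×38.7/(1.85−0.296) = 11.46/1.554 = 7.371 mg/L.
e^(−k_d t) = e^(−0.296×1.590) = 0.6246; e^(−k_2 t) = e^(−1.85×1.590) = 0.05279.
D = 7.371 × (0.6246 − 0.05279) + 2.71 × 0.05279 = 4.215 + 0.1431 = 4.358 mg/L.
DO = C_s − D = 7.92 − 4.358 = 3.562 mg/L.

DO ≈ 3.56 mg/L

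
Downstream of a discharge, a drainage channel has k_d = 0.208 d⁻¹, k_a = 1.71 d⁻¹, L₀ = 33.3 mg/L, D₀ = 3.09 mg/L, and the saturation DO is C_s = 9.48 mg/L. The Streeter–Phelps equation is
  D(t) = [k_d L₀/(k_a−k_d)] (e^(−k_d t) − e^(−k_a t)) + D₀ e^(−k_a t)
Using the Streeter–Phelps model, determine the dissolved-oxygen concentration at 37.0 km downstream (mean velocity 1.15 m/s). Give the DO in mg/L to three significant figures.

Travel time t = x/v = 37.0 km / (1.15 m/s) = 37000 m / 1.15 m/s = 32170 s = 0.3724 d.
k_d L₀/(k_a−k_d) = 0.208×33.3/(1.71−0.208) = 6.926/1.502 = 4.611 mg/L.
e^(−k_d t) = e^(−0.208×0.3724) = 0.9255; e^(−k_a t) = e^(−1.71×0.3724) = 0.5290.
D = 4.611 × (0.9255 − 0.5290) + 3.09 × 0.5290 = 1.828 + 1.635 = 3.463 mg/L.
DO = C_s − D = 9.48 − 3.463 = 6.017 mg/L.

DO ≈ 6.02 mg/L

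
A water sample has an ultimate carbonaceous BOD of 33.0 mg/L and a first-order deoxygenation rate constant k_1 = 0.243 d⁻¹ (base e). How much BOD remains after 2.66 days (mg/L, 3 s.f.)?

L_t = L₀ e^(−k_1 t) = 33.0 × e^(−0.243×2.66) = 33.0 × 0.5239 = 17.29 mg/L.

L ≈ 17.3 mg/L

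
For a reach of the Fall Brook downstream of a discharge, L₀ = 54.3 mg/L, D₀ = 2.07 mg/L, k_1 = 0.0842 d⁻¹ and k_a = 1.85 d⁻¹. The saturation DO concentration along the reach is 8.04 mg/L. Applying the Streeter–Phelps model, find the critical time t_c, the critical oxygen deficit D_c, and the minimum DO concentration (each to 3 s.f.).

t_c ≈ 0.840 d; D_c ≈ 2.30 mg/L; min DO ≈ 5.74 mg/L

At the critical point dD/dt = 0, so k_1 L₀ e^(−k_1 t) = k_a D. Substituting D(t) from the Streeter–Phelps equation and solving for t gives
t_c = ln[(k_a/k_1)(1 − D₀(k_a−k_1)/(k_1 L₀))] / (k_a−k_1).
Here k_a−k_1 = 1.766 d⁻¹ and 1 − D₀(k_a−k_1)/(k_1 L₀) = 1 − 2.07×1.766/(0.0842×54.3) = 0.2005, so
t_c = ln(21.97 × 0.2005) / 1.766 = 1.483 / 1.766 = 0.8398 d.
D_c = (k_1/k_a) L₀ e^(−k_1 t_c) = (0.0842/1.85) × 54.3 × e^(−0.0842×0.8398) = 0.04551 × 54.3 × 0.9317 = 2.303 mg/L.
Minimum DO = C_s − D_c = 8.04 − 2.303 = 5.737 mg/L.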